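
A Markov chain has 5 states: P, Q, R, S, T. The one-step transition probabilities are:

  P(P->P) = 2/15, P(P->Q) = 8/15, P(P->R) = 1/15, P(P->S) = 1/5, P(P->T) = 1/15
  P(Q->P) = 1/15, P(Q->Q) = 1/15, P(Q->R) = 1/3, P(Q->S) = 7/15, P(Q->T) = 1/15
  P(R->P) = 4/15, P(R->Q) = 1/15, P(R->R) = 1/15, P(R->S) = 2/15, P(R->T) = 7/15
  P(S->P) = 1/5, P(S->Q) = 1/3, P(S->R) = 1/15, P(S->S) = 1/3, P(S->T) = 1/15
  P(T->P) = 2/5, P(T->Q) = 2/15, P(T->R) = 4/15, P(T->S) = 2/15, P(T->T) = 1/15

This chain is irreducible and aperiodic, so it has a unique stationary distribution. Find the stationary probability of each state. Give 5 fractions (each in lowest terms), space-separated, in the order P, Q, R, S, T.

The stationary distribution satisfies pi = pi * P, i.e.:
  pi_P = 2/15*pi_P + 1/15*pi_Q + 4/15*pi_R + 1/5*pi_S + 2/5*pi_T
  pi_Q = 8/15*pi_P + 1/15*pi_Q + 1/15*pi_R + 1/3*pi_S + 2/15*pi_T
  pi_R = 1/15*pi_P + 1/3*pi_Q + 1/15*pi_R + 1/15*pi_S + 4/15*pi_T
  pi_S = 1/5*pi_P + 7/15*pi_Q + 2/15*pi_R + 1/3*pi_S + 2/15*pi_T
  pi_T = 1/15*pi_P + 1/15*pi_Q + 7/15*pi_R + 1/15*pi_S + 1/15*pi_T
with normalization: pi_P + pi_Q + pi_R + pi_S + pi_T = 1.

Using the first 4 balance equations plus normalization, the linear system A*pi = b is:
  [-13/15, 1/15, 4/15, 1/5, 2/5] . pi = 0
  [8/15, -14/15, 1/15, 1/3, 2/15] . pi = 0
  [1/15, 1/3, -14/15, 1/15, 4/15] . pi = 0
  [1/5, 7/15, 2/15, -2/3, 2/15] . pi = 0
  [1, 1, 1, 1, 1] . pi = 1

Solving yields:
  pi_P = 2195/11461
  pi_Q = 2751/11461
  pi_R = 1794/11461
  pi_S = 9718/34383
  pi_T = 4445/34383

Verification (pi * P):
  2195/11461*2/15 + 2751/11461*1/15 + 1794/11461*4/15 + 9718/34383*1/5 + 4445/34383*2/5 = 2195/11461 = pi_P  (ok)
  2195/11461*8/15 + 2751/11461*1/15 + 1794/11461*1/15 + 9718/34383*1/3 + 4445/34383*2/15 = 2751/11461 = pi_Q  (ok)
  2195/11461*1/15 + 2751/11461*1/3 + 1794/11461*1/15 + 9718/34383*1/15 + 4445/34383*4/15 = 1794/11461 = pi_R  (ok)
  2195/11461*1/5 + 2751/11461*7/15 + 1794/11461*2/15 + 9718/34383*1/3 + 4445/34383*2/15 = 9718/34383 = pi_S  (ok)
  2195/11461*1/15 + 2751/11461*1/15 + 1794/11461*7/15 + 9718/34383*1/15 + 4445/34383*1/15 = 4445/34383 = pi_T  (ok)

Answer: 2195/11461 2751/11461 1794/11461 9718/34383 4445/34383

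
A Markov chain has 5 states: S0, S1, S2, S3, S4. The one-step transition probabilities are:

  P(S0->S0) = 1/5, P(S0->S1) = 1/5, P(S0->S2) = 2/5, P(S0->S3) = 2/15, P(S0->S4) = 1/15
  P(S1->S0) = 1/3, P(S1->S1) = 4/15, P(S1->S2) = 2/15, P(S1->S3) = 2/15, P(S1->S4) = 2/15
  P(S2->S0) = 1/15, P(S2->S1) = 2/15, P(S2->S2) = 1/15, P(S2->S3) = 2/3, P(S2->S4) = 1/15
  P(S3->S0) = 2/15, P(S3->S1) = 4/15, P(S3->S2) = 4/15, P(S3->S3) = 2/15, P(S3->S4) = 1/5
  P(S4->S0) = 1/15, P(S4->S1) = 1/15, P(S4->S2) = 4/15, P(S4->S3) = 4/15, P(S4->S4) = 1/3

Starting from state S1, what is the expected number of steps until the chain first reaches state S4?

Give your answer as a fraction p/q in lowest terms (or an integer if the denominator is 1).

Let h_i = expected steps to first reach S4 from state i.
Boundary: h_S4 = 0.
First-step equations for the other states:
  h_S0 = 1 + 1/5*h_S0 + 1/5*h_S1 + 2/5*h_S2 + 2/15*h_S3 + 1/15*h_S4
  h_S1 = 1 + 1/3*h_S0 + 4/15*h_S1 + 2/15*h_S2 + 2/15*h_S3 + 2/15*h_S4
  h_S2 = 1 + 1/15*h_S0 + 2/15*h_S1 + 1/15*h_S2 + 2/3*h_S3 + 1/15*h_S4
  h_S3 = 1 + 2/15*h_S0 + 4/15*h_S1 + 4/15*h_S2 + 2/15*h_S3 + 1/5*h_S4

Substituting h_S4 = 0 and rearranging gives the linear system (I - Q) h = 1:
  [4/5, -1/5, -2/5, -2/15] . (h_S0, h_S1, h_S2, h_S3) = 1
  [-1/3, 11/15, -2/15, -2/15] . (h_S0, h_S1, h_S2, h_S3) = 1
  [-1/15, -2/15, 14/15, -2/3] . (h_S0, h_S1, h_S2, h_S3) = 1
  [-2/15, -4/15, -4/15, 13/15] . (h_S0, h_S1, h_S2, h_S3) = 1

Solving yields:
  h_S0 = 1570/181
  h_S1 = 1480/181
  h_S2 = 2985/362
  h_S3 = 1365/181

Starting state is S1, so the expected hitting time is h_S1 = 1480/181.

Answer: 1480/181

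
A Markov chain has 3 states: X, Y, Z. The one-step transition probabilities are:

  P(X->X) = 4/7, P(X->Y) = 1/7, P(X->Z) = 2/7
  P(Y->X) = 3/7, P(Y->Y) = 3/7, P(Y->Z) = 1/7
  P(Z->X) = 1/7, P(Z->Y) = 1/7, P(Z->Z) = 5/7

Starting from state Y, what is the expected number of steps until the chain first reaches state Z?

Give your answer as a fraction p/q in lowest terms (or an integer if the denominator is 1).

Let h_i = expected steps to first reach Z from state i.
Boundary: h_Z = 0.
First-step equations for the other states:
  h_X = 1 + 4/7*h_X + 1/7*h_Y + 2/7*h_Z
  h_Y = 1 + 3/7*h_X + 3/7*h_Y + 1/7*h_Z

Substituting h_Z = 0 and rearranging gives the linear system (I - Q) h = 1:
  [3/7, -1/7] . (h_X, h_Y) = 1
  [-3/7, 4/7] . (h_X, h_Y) = 1

Solving yields:
  h_X = 35/9
  h_Y = 14/3

Starting state is Y, so the expected hitting time is h_Y = 14/3.

Answer: 14/3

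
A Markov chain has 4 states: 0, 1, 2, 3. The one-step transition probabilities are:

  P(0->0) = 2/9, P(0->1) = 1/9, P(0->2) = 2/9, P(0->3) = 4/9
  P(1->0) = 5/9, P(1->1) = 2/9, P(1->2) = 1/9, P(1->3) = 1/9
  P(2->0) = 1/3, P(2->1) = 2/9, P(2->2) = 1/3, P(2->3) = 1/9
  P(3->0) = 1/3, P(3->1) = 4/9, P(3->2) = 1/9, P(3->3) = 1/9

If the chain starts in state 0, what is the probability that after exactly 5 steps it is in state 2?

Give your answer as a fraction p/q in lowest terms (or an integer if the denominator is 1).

Computing P^5 by repeated multiplication:
P^1 =
  0: [2/9, 1/9, 2/9, 4/9]
  1: [5/9, 2/9, 1/9, 1/9]
  2: [1/3, 2/9, 1/3, 1/9]
  3: [1/3, 4/9, 1/9, 1/9]
P^2 =
  0: [1/3, 8/27, 5/27, 5/27]
  1: [26/81, 5/27, 16/81, 8/27]
  2: [28/81, 17/81, 2/9, 2/9]
  3: [32/81, 17/81, 14/81, 2/9]
P^3 =
  0: [88/243, 55/243, 46/243, 2/9]
  1: [247/729, 184/729, 139/729, 53/243]
  2: [83/243, 170/729, 145/729, 55/243]
  3: [245/729, 166/729, 47/243, 59/243]
P^4 =
  0: [751/2187, 506/2187, 47/243, 169/729]
  1: [2308/6561, 1529/6561, 418/2187, 490/2187]
  2: [2278/6561, 19/81, 1268/6561, 164/729]
  3: [758/2187, 1567/6561, 1256/6561, 488/2187]
P^5 =
  0: [758/2187, 4637/19683, 3784/19683, 1480/6561]
  1: [6811/19683, 13754/59049, 11377/59049, 4495/19683]
  2: [20483/59049, 13796/59049, 11375/59049, 4465/19683]
  3: [20543/59049, 4592/19683, 11347/59049, 1487/6561]

(P^5)[0 -> 2] = 3784/19683

Answer: 3784/19683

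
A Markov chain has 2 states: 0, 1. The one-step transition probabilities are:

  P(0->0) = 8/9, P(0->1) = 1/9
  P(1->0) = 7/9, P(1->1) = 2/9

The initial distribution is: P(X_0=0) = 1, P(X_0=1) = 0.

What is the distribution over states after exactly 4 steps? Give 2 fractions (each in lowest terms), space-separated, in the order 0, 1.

Answer: 5741/6561 820/6561

Derivation:
Propagating the distribution step by step (d_{t+1} = d_t * P):
d_0 = (0=1, 1=0)
  d_1[0] = 1*8/9 + 0*7/9 = 8/9
  d_1[1] = 1*1/9 + 0*2/9 = 1/9
d_1 = (0=8/9, 1=1/9)
  d_2[0] = 8/9*8/9 + 1/9*7/9 = 71/81
  d_2[1] = 8/9*1/9 + 1/9*2/9 = 10/81
d_2 = (0=71/81, 1=10/81)
  d_3[0] = 71/81*8/9 + 10/81*7/9 = 638/729
  d_3[1] = 71/81*1/9 + 10/81*2/9 = 91/729
d_3 = (0=638/729, 1=91/729)
  d_4[0] = 638/729*8/9 + 91/729*7/9 = 5741/6561
  d_4[1] = 638/729*1/9 + 91/729*2/9 = 820/6561
d_4 = (0=5741/6561, 1=820/6561)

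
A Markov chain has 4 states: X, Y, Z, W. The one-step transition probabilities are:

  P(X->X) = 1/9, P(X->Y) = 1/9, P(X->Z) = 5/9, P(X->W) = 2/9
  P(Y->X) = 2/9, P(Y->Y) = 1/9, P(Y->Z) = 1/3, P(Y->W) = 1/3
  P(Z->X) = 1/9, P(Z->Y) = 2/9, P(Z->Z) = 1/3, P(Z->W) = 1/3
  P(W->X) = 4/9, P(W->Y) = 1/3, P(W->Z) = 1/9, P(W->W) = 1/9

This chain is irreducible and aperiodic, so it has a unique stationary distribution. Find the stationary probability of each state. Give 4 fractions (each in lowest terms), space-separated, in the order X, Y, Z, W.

The stationary distribution satisfies pi = pi * P, i.e.:
  pi_X = 1/9*pi_X + 2/9*pi_Y + 1/9*pi_Z + 4/9*pi_W
  pi_Y = 1/9*pi_X + 1/9*pi_Y + 2/9*pi_Z + 1/3*pi_W
  pi_Z = 5/9*pi_X + 1/3*pi_Y + 1/3*pi_Z + 1/9*pi_W
  pi_W = 2/9*pi_X + 1/3*pi_Y + 1/3*pi_Z + 1/9*pi_W
with normalization: pi_X + pi_Y + pi_Z + pi_W = 1.

Using the first 3 balance equations plus normalization, the linear system A*pi = b is:
  [-8/9, 2/9, 1/9, 4/9] . pi = 0
  [1/9, -8/9, 2/9, 1/3] . pi = 0
  [5/9, 1/3, -2/3, 1/9] . pi = 0
  [1, 1, 1, 1] . pi = 1

Solving yields:
  pi_X = 75/344
  pi_Y = 35/172
  pi_Z = 14/43
  pi_W = 87/344

Verification (pi * P):
  75/344*1/9 + 35/172*2/9 + 14/43*1/9 + 87/344*4/9 = 75/344 = pi_X  (ok)
  75/344*1/9 + 35/172*1/9 + 14/43*2/9 + 87/344*1/3 = 35/172 = pi_Y  (ok)
  75/344*5/9 + 35/172*1/3 + 14/43*1/3 + 87/344*1/9 = 14/43 = pi_Z  (ok)
  75/344*2/9 + 35/172*1/3 + 14/43*1/3 + 87/344*1/9 = 87/344 = pi_W  (ok)

Answer: 75/344 35/172 14/43 87/344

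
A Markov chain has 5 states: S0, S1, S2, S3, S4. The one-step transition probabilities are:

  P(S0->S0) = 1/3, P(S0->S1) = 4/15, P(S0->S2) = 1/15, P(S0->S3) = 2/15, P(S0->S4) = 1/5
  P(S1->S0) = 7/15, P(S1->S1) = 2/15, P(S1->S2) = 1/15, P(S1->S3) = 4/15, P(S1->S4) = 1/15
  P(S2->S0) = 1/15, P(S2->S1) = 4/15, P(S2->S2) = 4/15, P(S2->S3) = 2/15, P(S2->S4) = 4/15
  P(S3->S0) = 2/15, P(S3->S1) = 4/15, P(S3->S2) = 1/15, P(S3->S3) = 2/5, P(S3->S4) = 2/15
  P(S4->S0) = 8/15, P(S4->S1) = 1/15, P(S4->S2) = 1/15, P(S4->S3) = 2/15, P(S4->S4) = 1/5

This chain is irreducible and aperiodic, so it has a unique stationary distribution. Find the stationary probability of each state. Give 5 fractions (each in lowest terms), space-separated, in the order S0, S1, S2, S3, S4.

The stationary distribution satisfies pi = pi * P, i.e.:
  pi_S0 = 1/3*pi_S0 + 7/15*pi_S1 + 1/15*pi_S2 + 2/15*pi_S3 + 8/15*pi_S4
  pi_S1 = 4/15*pi_S0 + 2/15*pi_S1 + 4/15*pi_S2 + 4/15*pi_S3 + 1/15*pi_S4
  pi_S2 = 1/15*pi_S0 + 1/15*pi_S1 + 4/15*pi_S2 + 1/15*pi_S3 + 1/15*pi_S4
  pi_S3 = 2/15*pi_S0 + 4/15*pi_S1 + 2/15*pi_S2 + 2/5*pi_S3 + 2/15*pi_S4
  pi_S4 = 1/5*pi_S0 + 1/15*pi_S1 + 4/15*pi_S2 + 2/15*pi_S3 + 1/5*pi_S4
with normalization: pi_S0 + pi_S1 + pi_S2 + pi_S3 + pi_S4 = 1.

Using the first 4 balance equations plus normalization, the linear system A*pi = b is:
  [-2/3, 7/15, 1/15, 2/15, 8/15] . pi = 0
  [4/15, -13/15, 4/15, 4/15, 1/15] . pi = 0
  [1/15, 1/15, -11/15, 1/15, 1/15] . pi = 0
  [2/15, 4/15, 2/15, -3/5, 2/15] . pi = 0
  [1, 1, 1, 1, 1] . pi = 1

Solving yields:
  pi_S0 = 10739/32796
  pi_S1 = 2257/10932
  pi_S2 = 1/12
  pi_S3 = 1199/5466
  pi_S4 = 5359/32796

Verification (pi * P):
  10739/32796*1/3 + 2257/10932*7/15 + 1/12*1/15 + 1199/5466*2/15 + 5359/32796*8/15 = 10739/32796 = pi_S0  (ok)
  10739/32796*4/15 + 2257/10932*2/15 + 1/12*4/15 + 1199/5466*4/15 + 5359/32796*1/15 = 2257/10932 = pi_S1  (ok)
  10739/32796*1/15 + 2257/10932*1/15 + 1/12*4/15 + 1199/5466*1/15 + 5359/32796*1/15 = 1/12 = pi_S2  (ok)
  10739/32796*2/15 + 2257/10932*4/15 + 1/12*2/15 + 1199/5466*2/5 + 5359/32796*2/15 = 1199/5466 = pi_S3  (ok)
  10739/32796*1/5 + 2257/10932*1/15 + 1/12*4/15 + 1199/5466*2/15 + 5359/32796*1/5 = 5359/32796 = pi_S4  (ok)

Answer: 10739/32796 2257/10932 1/12 1199/5466 5359/32796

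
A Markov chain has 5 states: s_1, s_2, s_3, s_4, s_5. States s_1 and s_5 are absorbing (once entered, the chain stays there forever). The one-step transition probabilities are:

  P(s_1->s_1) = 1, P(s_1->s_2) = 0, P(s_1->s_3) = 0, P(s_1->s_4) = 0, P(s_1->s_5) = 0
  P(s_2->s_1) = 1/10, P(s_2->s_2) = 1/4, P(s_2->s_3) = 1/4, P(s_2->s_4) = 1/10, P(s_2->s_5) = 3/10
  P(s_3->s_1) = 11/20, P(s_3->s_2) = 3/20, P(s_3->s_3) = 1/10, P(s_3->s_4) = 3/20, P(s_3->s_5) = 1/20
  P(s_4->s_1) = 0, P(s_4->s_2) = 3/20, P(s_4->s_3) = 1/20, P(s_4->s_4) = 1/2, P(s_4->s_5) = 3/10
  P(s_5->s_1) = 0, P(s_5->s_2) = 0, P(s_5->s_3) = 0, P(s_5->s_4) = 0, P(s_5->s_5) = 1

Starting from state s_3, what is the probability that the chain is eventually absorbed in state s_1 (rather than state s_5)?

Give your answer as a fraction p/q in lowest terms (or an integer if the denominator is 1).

Let a_i = P(absorbed in s_1 | start in state i).
Boundary conditions: a_s_1 = 1, a_s_5 = 0.
For each transient state i, a_i = sum_j P(i->j) * a_j:
  a_s_2 = 1/10*a_s_1 + 1/4*a_s_2 + 1/4*a_s_3 + 1/10*a_s_4 + 3/10*a_s_5
  a_s_3 = 11/20*a_s_1 + 3/20*a_s_2 + 1/10*a_s_3 + 3/20*a_s_4 + 1/20*a_s_5
  a_s_4 = 0*a_s_1 + 3/20*a_s_2 + 1/20*a_s_3 + 1/2*a_s_4 + 3/10*a_s_5

Substituting a_s_1 = 1 and a_s_5 = 0, rearrange to (I - Q) a = r where r[i] = P(i -> s_1):
  [3/4, -1/4, -1/10] . (a_s_2, a_s_3, a_s_4) = 1/10
  [-3/20, 9/10, -3/20] . (a_s_2, a_s_3, a_s_4) = 11/20
  [-3/20, -1/20, 1/2] . (a_s_2, a_s_3, a_s_4) = 0

Solving yields:
  a_s_2 = 463/1173
  a_s_3 = 277/391
  a_s_4 = 74/391

Starting state is s_3, so the absorption probability is a_s_3 = 277/391.

Answer: 277/391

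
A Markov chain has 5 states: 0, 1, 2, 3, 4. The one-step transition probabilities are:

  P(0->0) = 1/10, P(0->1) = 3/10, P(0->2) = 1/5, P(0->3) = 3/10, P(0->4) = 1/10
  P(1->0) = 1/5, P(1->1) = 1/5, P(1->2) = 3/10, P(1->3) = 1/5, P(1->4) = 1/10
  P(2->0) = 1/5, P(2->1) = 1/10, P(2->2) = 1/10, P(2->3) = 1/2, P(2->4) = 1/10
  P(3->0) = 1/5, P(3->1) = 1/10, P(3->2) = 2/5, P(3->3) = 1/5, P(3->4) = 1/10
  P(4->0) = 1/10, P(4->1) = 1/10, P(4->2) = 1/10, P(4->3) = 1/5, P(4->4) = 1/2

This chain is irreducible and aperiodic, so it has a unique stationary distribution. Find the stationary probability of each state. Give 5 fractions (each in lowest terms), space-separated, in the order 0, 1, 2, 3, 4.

Answer: 1/6 4/27 163/702 67/234 1/6

Derivation:
The stationary distribution satisfies pi = pi * P, i.e.:
  pi_0 = 1/10*pi_0 + 1/5*pi_1 + 1/5*pi_2 + 1/5*pi_3 + 1/10*pi_4
  pi_1 = 3/10*pi_0 + 1/5*pi_1 + 1/10*pi_2 + 1/10*pi_3 + 1/10*pi_4
  pi_2 = 1/5*pi_0 + 3/10*pi_1 + 1/10*pi_2 + 2/5*pi_3 + 1/10*pi_4
  pi_3 = 3/10*pi_0 + 1/5*pi_1 + 1/2*pi_2 + 1/5*pi_3 + 1/5*pi_4
  pi_4 = 1/10*pi_0 + 1/10*pi_1 + 1/10*pi_2 + 1/10*pi_3 + 1/2*pi_4
with normalization: pi_0 + pi_1 + pi_2 + pi_3 + pi_4 = 1.

Using the first 4 balance equations plus normalization, the linear system A*pi = b is:
  [-9/10, 1/5, 1/5, 1/5, 1/10] . pi = 0
  [3/10, -4/5, 1/10, 1/10, 1/10] . pi = 0
  [1/5, 3/10, -9/10, 2/5, 1/10] . pi = 0
  [3/10, 1/5, 1/2, -4/5, 1/5] . pi = 0
  [1, 1, 1, 1, 1] . pi = 1

Solving yields:
  pi_0 = 1/6
  pi_1 = 4/27
  pi_2 = 163/702
  pi_3 = 67/234
  pi_4 = 1/6

Verification (pi * P):
  1/6*1/10 + 4/27*1/5 + 163/702*1/5 + 67/234*1/5 + 1/6*1/10 = 1/6 = pi_0  (ok)
  1/6*3/10 + 4/27*1/5 + 163/702*1/10 + 67/234*1/10 + 1/6*1/10 = 4/27 = pi_1  (ok)
  1/6*1/5 + 4/27*3/10 + 163/702*1/10 + 67/234*2/5 + 1/6*1/10 = 163/702 = pi_2  (ok)
  1/6*3/10 + 4/27*1/5 + 163/702*1/2 + 67/234*1/5 + 1/6*1/5 = 67/234 = pi_3  (ok)
  1/6*1/10 + 4/27*1/10 + 163/702*1/10 + 67/234*1/10 + 1/6*1/2 = 1/6 = pi_4  (ok)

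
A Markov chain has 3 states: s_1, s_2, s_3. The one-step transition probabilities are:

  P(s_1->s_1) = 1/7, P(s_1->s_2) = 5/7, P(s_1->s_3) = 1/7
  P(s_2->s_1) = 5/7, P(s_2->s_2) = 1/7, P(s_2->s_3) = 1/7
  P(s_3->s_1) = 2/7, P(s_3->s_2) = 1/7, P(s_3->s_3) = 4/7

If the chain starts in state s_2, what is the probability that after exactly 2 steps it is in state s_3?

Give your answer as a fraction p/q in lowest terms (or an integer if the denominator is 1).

Answer: 10/49

Derivation:
Computing P^2 by repeated multiplication:
P^1 =
  s_1: [1/7, 5/7, 1/7]
  s_2: [5/7, 1/7, 1/7]
  s_3: [2/7, 1/7, 4/7]
P^2 =
  s_1: [4/7, 11/49, 10/49]
  s_2: [12/49, 27/49, 10/49]
  s_3: [15/49, 15/49, 19/49]

(P^2)[s_2 -> s_3] = 10/49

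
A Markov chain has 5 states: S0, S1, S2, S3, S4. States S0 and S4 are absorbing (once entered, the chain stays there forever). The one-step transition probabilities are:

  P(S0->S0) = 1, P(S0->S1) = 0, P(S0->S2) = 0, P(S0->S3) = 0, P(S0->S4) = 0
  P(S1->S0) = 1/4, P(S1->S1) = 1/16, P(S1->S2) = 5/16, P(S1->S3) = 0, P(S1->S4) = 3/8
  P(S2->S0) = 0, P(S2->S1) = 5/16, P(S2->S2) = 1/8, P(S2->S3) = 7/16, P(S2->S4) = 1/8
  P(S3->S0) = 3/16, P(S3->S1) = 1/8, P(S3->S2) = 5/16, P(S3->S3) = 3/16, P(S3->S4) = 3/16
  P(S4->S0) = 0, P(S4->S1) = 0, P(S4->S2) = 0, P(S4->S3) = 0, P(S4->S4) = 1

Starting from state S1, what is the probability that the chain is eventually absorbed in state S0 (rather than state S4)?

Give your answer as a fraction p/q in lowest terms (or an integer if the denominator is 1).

Answer: 693/1810

Derivation:
Let a_i = P(absorbed in S0 | start in state i).
Boundary conditions: a_S0 = 1, a_S4 = 0.
For each transient state i, a_i = sum_j P(i->j) * a_j:
  a_S1 = 1/4*a_S0 + 1/16*a_S1 + 5/16*a_S2 + 0*a_S3 + 3/8*a_S4
  a_S2 = 0*a_S0 + 5/16*a_S1 + 1/8*a_S2 + 7/16*a_S3 + 1/8*a_S4
  a_S3 = 3/16*a_S0 + 1/8*a_S1 + 5/16*a_S2 + 3/16*a_S3 + 3/16*a_S4

Substituting a_S0 = 1 and a_S4 = 0, rearrange to (I - Q) a = r where r[i] = P(i -> S0):
  [15/16, -5/16, 0] . (a_S1, a_S2, a_S3) = 1/4
  [-5/16, 7/8, -7/16] . (a_S1, a_S2, a_S3) = 0
  [-1/8, -5/16, 13/16] . (a_S1, a_S2, a_S3) = 3/16

Solving yields:
  a_S1 = 693/1810
  a_S2 = 631/1810
  a_S3 = 767/1810

Starting state is S1, so the absorption probability is a_S1 = 693/1810.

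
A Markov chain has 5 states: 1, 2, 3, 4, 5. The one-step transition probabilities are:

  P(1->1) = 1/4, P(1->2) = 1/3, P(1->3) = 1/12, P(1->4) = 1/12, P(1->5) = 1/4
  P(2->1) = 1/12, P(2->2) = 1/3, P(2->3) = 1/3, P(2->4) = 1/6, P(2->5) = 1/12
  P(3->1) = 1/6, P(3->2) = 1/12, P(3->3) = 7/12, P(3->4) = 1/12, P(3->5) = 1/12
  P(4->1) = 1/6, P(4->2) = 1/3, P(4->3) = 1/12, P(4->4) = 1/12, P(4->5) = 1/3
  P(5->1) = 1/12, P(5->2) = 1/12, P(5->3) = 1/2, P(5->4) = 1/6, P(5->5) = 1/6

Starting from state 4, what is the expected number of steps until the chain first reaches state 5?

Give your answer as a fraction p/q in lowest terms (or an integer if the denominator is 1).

Answer: 1782/323

Derivation:
Let h_i = expected steps to first reach 5 from state i.
Boundary: h_5 = 0.
First-step equations for the other states:
  h_1 = 1 + 1/4*h_1 + 1/3*h_2 + 1/12*h_3 + 1/12*h_4 + 1/4*h_5
  h_2 = 1 + 1/12*h_1 + 1/3*h_2 + 1/3*h_3 + 1/6*h_4 + 1/12*h_5
  h_3 = 1 + 1/6*h_1 + 1/12*h_2 + 7/12*h_3 + 1/12*h_4 + 1/12*h_5
  h_4 = 1 + 1/6*h_1 + 1/3*h_2 + 1/12*h_3 + 1/12*h_4 + 1/3*h_5

Substituting h_5 = 0 and rearranging gives the linear system (I - Q) h = 1:
  [3/4, -1/3, -1/12, -1/12] . (h_1, h_2, h_3, h_4) = 1
  [-1/12, 2/3, -1/3, -1/6] . (h_1, h_2, h_3, h_4) = 1
  [-1/6, -1/12, 5/12, -1/12] . (h_1, h_2, h_3, h_4) = 1
  [-1/6, -1/3, -1/12, 11/12] . (h_1, h_2, h_3, h_4) = 1

Solving yields:
  h_1 = 1944/323
  h_2 = 2364/323
  h_3 = 2382/323
  h_4 = 1782/323

Starting state is 4, so the expected hitting time is h_4 = 1782/323.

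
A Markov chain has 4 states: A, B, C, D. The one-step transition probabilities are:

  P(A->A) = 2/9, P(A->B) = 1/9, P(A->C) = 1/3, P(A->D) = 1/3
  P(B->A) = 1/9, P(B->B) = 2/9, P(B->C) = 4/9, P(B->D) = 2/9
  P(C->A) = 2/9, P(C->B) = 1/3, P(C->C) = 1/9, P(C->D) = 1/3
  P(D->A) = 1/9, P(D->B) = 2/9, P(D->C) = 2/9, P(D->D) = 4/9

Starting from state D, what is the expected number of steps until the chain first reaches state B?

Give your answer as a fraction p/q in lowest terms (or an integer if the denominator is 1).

Answer: 711/163

Derivation:
Let h_i = expected steps to first reach B from state i.
Boundary: h_B = 0.
First-step equations for the other states:
  h_A = 1 + 2/9*h_A + 1/9*h_B + 1/3*h_C + 1/3*h_D
  h_C = 1 + 2/9*h_A + 1/3*h_B + 1/9*h_C + 1/3*h_D
  h_D = 1 + 1/9*h_A + 2/9*h_B + 2/9*h_C + 4/9*h_D

Substituting h_B = 0 and rearranging gives the linear system (I - Q) h = 1:
  [7/9, -1/3, -1/3] . (h_A, h_C, h_D) = 1
  [-2/9, 8/9, -1/3] . (h_A, h_C, h_D) = 1
  [-1/9, -2/9, 5/9] . (h_A, h_C, h_D) = 1

Solving yields:
  h_A = 792/163
  h_C = 648/163
  h_D = 711/163

Starting state is D, so the expected hitting time is h_D = 711/163.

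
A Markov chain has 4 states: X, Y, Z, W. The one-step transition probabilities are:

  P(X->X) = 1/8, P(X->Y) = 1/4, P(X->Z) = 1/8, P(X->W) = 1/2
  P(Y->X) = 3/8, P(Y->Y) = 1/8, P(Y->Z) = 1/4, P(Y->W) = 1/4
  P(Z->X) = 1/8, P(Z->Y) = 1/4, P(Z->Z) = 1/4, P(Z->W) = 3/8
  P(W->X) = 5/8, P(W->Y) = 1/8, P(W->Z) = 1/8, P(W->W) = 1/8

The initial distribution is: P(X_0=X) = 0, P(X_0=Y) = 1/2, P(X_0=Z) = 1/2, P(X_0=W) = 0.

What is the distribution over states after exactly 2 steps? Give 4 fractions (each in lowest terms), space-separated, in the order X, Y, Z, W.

Answer: 21/64 3/16 23/128 39/128

Derivation:
Propagating the distribution step by step (d_{t+1} = d_t * P):
d_0 = (X=0, Y=1/2, Z=1/2, W=0)
  d_1[X] = 0*1/8 + 1/2*3/8 + 1/2*1/8 + 0*5/8 = 1/4
  d_1[Y] = 0*1/4 + 1/2*1/8 + 1/2*1/4 + 0*1/8 = 3/16
  d_1[Z] = 0*1/8 + 1/2*1/4 + 1/2*1/4 + 0*1/8 = 1/4
  d_1[W] = 0*1/2 + 1/2*1/4 + 1/2*3/8 + 0*1/8 = 5/16
d_1 = (X=1/4, Y=3/16, Z=1/4, W=5/16)
  d_2[X] = 1/4*1/8 + 3/16*3/8 + 1/4*1/8 + 5/16*5/8 = 21/64
  d_2[Y] = 1/4*1/4 + 3/16*1/8 + 1/4*1/4 + 5/16*1/8 = 3/16
  d_2[Z] = 1/4*1/8 + 3/16*1/4 + 1/4*1/4 + 5/16*1/8 = 23/128
  d_2[W] = 1/4*1/2 + 3/16*1/4 + 1/4*3/8 + 5/16*1/8 = 39/128
d_2 = (X=21/64, Y=3/16, Z=23/128, W=39/128)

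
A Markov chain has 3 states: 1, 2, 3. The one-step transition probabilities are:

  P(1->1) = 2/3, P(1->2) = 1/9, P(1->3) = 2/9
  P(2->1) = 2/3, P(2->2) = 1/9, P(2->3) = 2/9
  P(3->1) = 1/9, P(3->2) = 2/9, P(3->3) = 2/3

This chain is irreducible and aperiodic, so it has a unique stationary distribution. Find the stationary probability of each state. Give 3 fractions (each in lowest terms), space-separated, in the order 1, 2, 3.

Answer: 4/9 7/45 2/5

Derivation:
The stationary distribution satisfies pi = pi * P, i.e.:
  pi_1 = 2/3*pi_1 + 2/3*pi_2 + 1/9*pi_3
  pi_2 = 1/9*pi_1 + 1/9*pi_2 + 2/9*pi_3
  pi_3 = 2/9*pi_1 + 2/9*pi_2 + 2/3*pi_3
with normalization: pi_1 + pi_2 + pi_3 = 1.

Using the first 2 balance equations plus normalization, the linear system A*pi = b is:
  [-1/3, 2/3, 1/9] . pi = 0
  [1/9, -8/9, 2/9] . pi = 0
  [1, 1, 1] . pi = 1

Solving yields:
  pi_1 = 4/9
  pi_2 = 7/45
  pi_3 = 2/5

Verification (pi * P):
  4/9*2/3 + 7/45*2/3 + 2/5*1/9 = 4/9 = pi_1  (ok)
  4/9*1/9 + 7/45*1/9 + 2/5*2/9 = 7/45 = pi_2  (ok)
  4/9*2/9 + 7/45*2/9 + 2/5*2/3 = 2/5 = pi_3  (ok)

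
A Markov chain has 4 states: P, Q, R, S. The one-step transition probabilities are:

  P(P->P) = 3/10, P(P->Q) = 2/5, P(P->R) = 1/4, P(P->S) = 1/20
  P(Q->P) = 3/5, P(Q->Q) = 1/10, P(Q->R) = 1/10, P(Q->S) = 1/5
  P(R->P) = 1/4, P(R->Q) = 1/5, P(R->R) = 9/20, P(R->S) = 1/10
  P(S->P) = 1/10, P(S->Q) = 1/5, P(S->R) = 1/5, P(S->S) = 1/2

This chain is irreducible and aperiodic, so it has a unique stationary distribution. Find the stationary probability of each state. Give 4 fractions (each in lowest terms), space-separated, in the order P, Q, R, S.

The stationary distribution satisfies pi = pi * P, i.e.:
  pi_P = 3/10*pi_P + 3/5*pi_Q + 1/4*pi_R + 1/10*pi_S
  pi_Q = 2/5*pi_P + 1/10*pi_Q + 1/5*pi_R + 1/5*pi_S
  pi_R = 1/4*pi_P + 1/10*pi_Q + 9/20*pi_R + 1/5*pi_S
  pi_S = 1/20*pi_P + 1/5*pi_Q + 1/10*pi_R + 1/2*pi_S
with normalization: pi_P + pi_Q + pi_R + pi_S = 1.

Using the first 3 balance equations plus normalization, the linear system A*pi = b is:
  [-7/10, 3/5, 1/4, 1/10] . pi = 0
  [2/5, -9/10, 1/5, 1/5] . pi = 0
  [1/4, 1/10, -11/20, 1/5] . pi = 0
  [1, 1, 1, 1] . pi = 1

Solving yields:
  pi_P = 250/773
  pi_Q = 186/773
  pi_R = 198/773
  pi_S = 139/773

Verification (pi * P):
  250/773*3/10 + 186/773*3/5 + 198/773*1/4 + 139/773*1/10 = 250/773 = pi_P  (ok)
  250/773*2/5 + 186/773*1/10 + 198/773*1/5 + 139/773*1/5 = 186/773 = pi_Q  (ok)
  250/773*1/4 + 186/773*1/10 + 198/773*9/20 + 139/773*1/5 = 198/773 = pi_R  (ok)
  250/773*1/20 + 186/773*1/5 + 198/773*1/10 + 139/773*1/2 = 139/773 = pi_S  (ok)

Answer: 250/773 186/773 198/773 139/773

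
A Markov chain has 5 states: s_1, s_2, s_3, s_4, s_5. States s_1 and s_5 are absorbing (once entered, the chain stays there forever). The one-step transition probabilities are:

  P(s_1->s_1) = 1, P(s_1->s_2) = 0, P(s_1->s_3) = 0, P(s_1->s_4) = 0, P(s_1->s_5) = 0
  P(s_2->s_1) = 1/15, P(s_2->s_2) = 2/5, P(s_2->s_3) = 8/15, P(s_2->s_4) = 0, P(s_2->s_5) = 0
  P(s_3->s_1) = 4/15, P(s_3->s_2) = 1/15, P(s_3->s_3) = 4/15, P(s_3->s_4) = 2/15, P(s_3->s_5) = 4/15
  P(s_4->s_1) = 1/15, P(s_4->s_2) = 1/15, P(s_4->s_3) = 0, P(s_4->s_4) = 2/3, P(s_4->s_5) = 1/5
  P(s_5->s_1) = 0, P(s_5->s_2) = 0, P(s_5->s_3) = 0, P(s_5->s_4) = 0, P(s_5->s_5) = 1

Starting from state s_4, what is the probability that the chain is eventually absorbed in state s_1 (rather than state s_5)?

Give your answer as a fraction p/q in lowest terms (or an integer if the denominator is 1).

Let a_i = P(absorbed in s_1 | start in state i).
Boundary conditions: a_s_1 = 1, a_s_5 = 0.
For each transient state i, a_i = sum_j P(i->j) * a_j:
  a_s_2 = 1/15*a_s_1 + 2/5*a_s_2 + 8/15*a_s_3 + 0*a_s_4 + 0*a_s_5
  a_s_3 = 4/15*a_s_1 + 1/15*a_s_2 + 4/15*a_s_3 + 2/15*a_s_4 + 4/15*a_s_5
  a_s_4 = 1/15*a_s_1 + 1/15*a_s_2 + 0*a_s_3 + 2/3*a_s_4 + 1/5*a_s_5

Substituting a_s_1 = 1 and a_s_5 = 0, rearrange to (I - Q) a = r where r[i] = P(i -> s_1):
  [3/5, -8/15, 0] . (a_s_2, a_s_3, a_s_4) = 1/15
  [-1/15, 11/15, -2/15] . (a_s_2, a_s_3, a_s_4) = 4/15
  [-1/15, 0, 1/3] . (a_s_2, a_s_3, a_s_4) = 1/15

Solving yields:
  a_s_2 = 231/439
  a_s_3 = 205/439
  a_s_4 = 134/439

Starting state is s_4, so the absorption probability is a_s_4 = 134/439.

Answer: 134/439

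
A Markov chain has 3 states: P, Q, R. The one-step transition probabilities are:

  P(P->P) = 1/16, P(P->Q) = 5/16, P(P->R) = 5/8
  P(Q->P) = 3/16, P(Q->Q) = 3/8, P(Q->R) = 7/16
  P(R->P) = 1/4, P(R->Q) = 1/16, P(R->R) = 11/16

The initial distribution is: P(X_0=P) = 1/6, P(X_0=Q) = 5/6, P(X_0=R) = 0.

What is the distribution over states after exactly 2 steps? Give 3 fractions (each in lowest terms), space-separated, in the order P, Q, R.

Propagating the distribution step by step (d_{t+1} = d_t * P):
d_0 = (P=1/6, Q=5/6, R=0)
  d_1[P] = 1/6*1/16 + 5/6*3/16 + 0*1/4 = 1/6
  d_1[Q] = 1/6*5/16 + 5/6*3/8 + 0*1/16 = 35/96
  d_1[R] = 1/6*5/8 + 5/6*7/16 + 0*11/16 = 15/32
d_1 = (P=1/6, Q=35/96, R=15/32)
  d_2[P] = 1/6*1/16 + 35/96*3/16 + 15/32*1/4 = 301/1536
  d_2[Q] = 1/6*5/16 + 35/96*3/8 + 15/32*1/16 = 335/1536
  d_2[R] = 1/6*5/8 + 35/96*7/16 + 15/32*11/16 = 75/128
d_2 = (P=301/1536, Q=335/1536, R=75/128)

Answer: 301/1536 335/1536 75/128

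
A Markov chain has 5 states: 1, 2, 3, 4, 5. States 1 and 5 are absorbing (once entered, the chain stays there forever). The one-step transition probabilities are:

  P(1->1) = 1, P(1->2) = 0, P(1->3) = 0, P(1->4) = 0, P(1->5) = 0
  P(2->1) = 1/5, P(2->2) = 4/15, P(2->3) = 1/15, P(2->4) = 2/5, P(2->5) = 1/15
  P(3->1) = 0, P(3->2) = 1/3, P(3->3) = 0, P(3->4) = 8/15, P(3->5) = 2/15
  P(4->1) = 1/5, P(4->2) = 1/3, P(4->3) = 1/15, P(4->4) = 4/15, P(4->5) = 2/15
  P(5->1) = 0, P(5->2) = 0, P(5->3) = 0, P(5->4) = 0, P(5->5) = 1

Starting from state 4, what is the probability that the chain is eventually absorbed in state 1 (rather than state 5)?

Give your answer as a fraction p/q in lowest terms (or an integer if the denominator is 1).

Answer: 5/8

Derivation:
Let a_i = P(absorbed in 1 | start in state i).
Boundary conditions: a_1 = 1, a_5 = 0.
For each transient state i, a_i = sum_j P(i->j) * a_j:
  a_2 = 1/5*a_1 + 4/15*a_2 + 1/15*a_3 + 2/5*a_4 + 1/15*a_5
  a_3 = 0*a_1 + 1/3*a_2 + 0*a_3 + 8/15*a_4 + 2/15*a_5
  a_4 = 1/5*a_1 + 1/3*a_2 + 1/15*a_3 + 4/15*a_4 + 2/15*a_5

Substituting a_1 = 1 and a_5 = 0, rearrange to (I - Q) a = r where r[i] = P(i -> 1):
  [11/15, -1/15, -2/5] . (a_2, a_3, a_4) = 1/5
  [-1/3, 1, -8/15] . (a_2, a_3, a_4) = 0
  [-1/3, -1/15, 11/15] . (a_2, a_3, a_4) = 1/5

Solving yields:
  a_2 = 85/128
  a_3 = 71/128
  a_4 = 5/8

Starting state is 4, so the absorption probability is a_4 = 5/8.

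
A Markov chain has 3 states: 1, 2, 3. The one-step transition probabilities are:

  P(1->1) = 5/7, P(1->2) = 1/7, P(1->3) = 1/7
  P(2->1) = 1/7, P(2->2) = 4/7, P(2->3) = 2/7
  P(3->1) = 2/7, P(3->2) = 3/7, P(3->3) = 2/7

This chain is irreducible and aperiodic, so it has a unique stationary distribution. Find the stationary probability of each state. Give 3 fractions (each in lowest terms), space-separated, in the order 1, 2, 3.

The stationary distribution satisfies pi = pi * P, i.e.:
  pi_1 = 5/7*pi_1 + 1/7*pi_2 + 2/7*pi_3
  pi_2 = 1/7*pi_1 + 4/7*pi_2 + 3/7*pi_3
  pi_3 = 1/7*pi_1 + 2/7*pi_2 + 2/7*pi_3
with normalization: pi_1 + pi_2 + pi_3 = 1.

Using the first 2 balance equations plus normalization, the linear system A*pi = b is:
  [-2/7, 1/7, 2/7] . pi = 0
  [1/7, -3/7, 3/7] . pi = 0
  [1, 1, 1] . pi = 1

Solving yields:
  pi_1 = 9/22
  pi_2 = 4/11
  pi_3 = 5/22

Verification (pi * P):
  9/22*5/7 + 4/11*1/7 + 5/22*2/7 = 9/22 = pi_1  (ok)
  9/22*1/7 + 4/11*4/7 + 5/22*3/7 = 4/11 = pi_2  (ok)
  9/22*1/7 + 4/11*2/7 + 5/22*2/7 = 5/22 = pi_3  (ok)

Answer: 9/22 4/11 5/22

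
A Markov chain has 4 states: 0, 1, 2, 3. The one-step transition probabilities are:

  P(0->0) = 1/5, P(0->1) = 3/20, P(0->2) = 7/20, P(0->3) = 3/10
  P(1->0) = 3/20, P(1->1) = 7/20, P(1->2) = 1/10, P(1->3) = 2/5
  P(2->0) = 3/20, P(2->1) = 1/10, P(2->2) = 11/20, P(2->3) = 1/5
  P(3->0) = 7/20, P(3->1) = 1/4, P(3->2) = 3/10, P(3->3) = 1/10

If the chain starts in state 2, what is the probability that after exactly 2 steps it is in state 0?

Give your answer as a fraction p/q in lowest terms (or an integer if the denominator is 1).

Answer: 79/400

Derivation:
Computing P^2 by repeated multiplication:
P^1 =
  0: [1/5, 3/20, 7/20, 3/10]
  1: [3/20, 7/20, 1/10, 2/5]
  2: [3/20, 1/10, 11/20, 1/5]
  3: [7/20, 1/4, 3/10, 1/10]
P^2 =
  0: [11/50, 77/400, 147/400, 11/50]
  1: [19/80, 51/200, 21/80, 49/200]
  2: [79/400, 13/80, 17/40, 43/200]
  3: [3/16, 39/200, 137/400, 11/40]

(P^2)[2 -> 0] = 79/400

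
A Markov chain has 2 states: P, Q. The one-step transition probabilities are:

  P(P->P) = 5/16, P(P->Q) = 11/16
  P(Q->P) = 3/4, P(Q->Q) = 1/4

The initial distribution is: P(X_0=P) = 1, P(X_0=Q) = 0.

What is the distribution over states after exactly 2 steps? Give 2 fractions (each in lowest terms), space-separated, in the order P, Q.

Propagating the distribution step by step (d_{t+1} = d_t * P):
d_0 = (P=1, Q=0)
  d_1[P] = 1*5/16 + 0*3/4 = 5/16
  d_1[Q] = 1*11/16 + 0*1/4 = 11/16
d_1 = (P=5/16, Q=11/16)
  d_2[P] = 5/16*5/16 + 11/16*3/4 = 157/256
  d_2[Q] = 5/16*11/16 + 11/16*1/4 = 99/256
d_2 = (P=157/256, Q=99/256)

Answer: 157/256 99/256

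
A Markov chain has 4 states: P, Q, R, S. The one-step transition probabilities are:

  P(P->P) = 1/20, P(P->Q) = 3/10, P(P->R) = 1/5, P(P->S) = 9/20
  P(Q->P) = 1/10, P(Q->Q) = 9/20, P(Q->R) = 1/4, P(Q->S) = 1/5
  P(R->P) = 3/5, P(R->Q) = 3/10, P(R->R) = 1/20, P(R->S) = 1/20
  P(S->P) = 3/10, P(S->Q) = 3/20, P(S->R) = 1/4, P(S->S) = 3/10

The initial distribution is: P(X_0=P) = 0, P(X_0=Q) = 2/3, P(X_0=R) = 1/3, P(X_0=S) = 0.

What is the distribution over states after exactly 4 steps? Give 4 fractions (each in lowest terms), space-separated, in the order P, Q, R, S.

Propagating the distribution step by step (d_{t+1} = d_t * P):
d_0 = (P=0, Q=2/3, R=1/3, S=0)
  d_1[P] = 0*1/20 + 2/3*1/10 + 1/3*3/5 + 0*3/10 = 4/15
  d_1[Q] = 0*3/10 + 2/3*9/20 + 1/3*3/10 + 0*3/20 = 2/5
  d_1[R] = 0*1/5 + 2/3*1/4 + 1/3*1/20 + 0*1/4 = 11/60
  d_1[S] = 0*9/20 + 2/3*1/5 + 1/3*1/20 + 0*3/10 = 3/20
d_1 = (P=4/15, Q=2/5, R=11/60, S=3/20)
  d_2[P] = 4/15*1/20 + 2/5*1/10 + 11/60*3/5 + 3/20*3/10 = 5/24
  d_2[Q] = 4/15*3/10 + 2/5*9/20 + 11/60*3/10 + 3/20*3/20 = 27/80
  d_2[R] = 4/15*1/5 + 2/5*1/4 + 11/60*1/20 + 3/20*1/4 = 1/5
  d_2[S] = 4/15*9/20 + 2/5*1/5 + 11/60*1/20 + 3/20*3/10 = 61/240
d_2 = (P=5/24, Q=27/80, R=1/5, S=61/240)
  d_3[P] = 5/24*1/20 + 27/80*1/10 + 1/5*3/5 + 61/240*3/10 = 577/2400
  d_3[Q] = 5/24*3/10 + 27/80*9/20 + 1/5*3/10 + 61/240*3/20 = 5/16
  d_3[R] = 5/24*1/5 + 27/80*1/4 + 1/5*1/20 + 61/240*1/4 = 479/2400
  d_3[S] = 5/24*9/20 + 27/80*1/5 + 1/5*1/20 + 61/240*3/10 = 99/400
d_3 = (P=577/2400, Q=5/16, R=479/2400, S=99/400)
  d_4[P] = 577/2400*1/20 + 5/16*1/10 + 479/2400*3/5 + 99/400*3/10 = 11389/48000
  d_4[Q] = 577/2400*3/10 + 5/16*9/20 + 479/2400*3/10 + 99/400*3/20 = 1239/4000
  d_4[R] = 577/2400*1/5 + 5/16*1/4 + 479/2400*1/20 + 99/400*1/4 = 3169/16000
  d_4[S] = 577/2400*9/20 + 5/16*1/5 + 479/2400*1/20 + 99/400*3/10 = 3059/12000
d_4 = (P=11389/48000, Q=1239/4000, R=3169/16000, S=3059/12000)

Answer: 11389/48000 1239/4000 3169/16000 3059/12000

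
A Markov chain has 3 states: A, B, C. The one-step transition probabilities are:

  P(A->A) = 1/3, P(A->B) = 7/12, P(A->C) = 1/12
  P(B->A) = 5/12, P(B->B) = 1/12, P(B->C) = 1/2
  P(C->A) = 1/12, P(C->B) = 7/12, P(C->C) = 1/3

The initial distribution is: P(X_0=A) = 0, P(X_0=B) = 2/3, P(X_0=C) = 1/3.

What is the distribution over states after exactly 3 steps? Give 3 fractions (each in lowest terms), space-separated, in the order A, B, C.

Propagating the distribution step by step (d_{t+1} = d_t * P):
d_0 = (A=0, B=2/3, C=1/3)
  d_1[A] = 0*1/3 + 2/3*5/12 + 1/3*1/12 = 11/36
  d_1[B] = 0*7/12 + 2/3*1/12 + 1/3*7/12 = 1/4
  d_1[C] = 0*1/12 + 2/3*1/2 + 1/3*1/3 = 4/9
d_1 = (A=11/36, B=1/4, C=4/9)
  d_2[A] = 11/36*1/3 + 1/4*5/12 + 4/9*1/12 = 35/144
  d_2[B] = 11/36*7/12 + 1/4*1/12 + 4/9*7/12 = 11/24
  d_2[C] = 11/36*1/12 + 1/4*1/2 + 4/9*1/3 = 43/144
d_2 = (A=35/144, B=11/24, C=43/144)
  d_3[A] = 35/144*1/3 + 11/24*5/12 + 43/144*1/12 = 19/64
  d_3[B] = 35/144*7/12 + 11/24*1/12 + 43/144*7/12 = 17/48
  d_3[C] = 35/144*1/12 + 11/24*1/2 + 43/144*1/3 = 67/192
d_3 = (A=19/64, B=17/48, C=67/192)

Answer: 19/64 17/48 67/192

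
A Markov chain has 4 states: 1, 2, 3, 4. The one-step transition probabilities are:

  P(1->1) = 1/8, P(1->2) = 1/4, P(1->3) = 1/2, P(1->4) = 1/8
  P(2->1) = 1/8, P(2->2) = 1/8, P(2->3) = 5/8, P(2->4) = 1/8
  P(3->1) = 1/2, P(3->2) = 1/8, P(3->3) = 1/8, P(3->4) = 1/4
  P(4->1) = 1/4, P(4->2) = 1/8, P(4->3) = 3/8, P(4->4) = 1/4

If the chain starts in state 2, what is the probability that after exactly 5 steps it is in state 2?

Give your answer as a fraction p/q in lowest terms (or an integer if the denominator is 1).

Computing P^5 by repeated multiplication:
P^1 =
  1: [1/8, 1/4, 1/2, 1/8]
  2: [1/8, 1/8, 5/8, 1/8]
  3: [1/2, 1/8, 1/8, 1/4]
  4: [1/4, 1/8, 3/8, 1/4]
P^2 =
  1: [21/64, 9/64, 21/64, 13/64]
  2: [3/8, 9/64, 17/64, 7/32]
  3: [13/64, 3/16, 7/16, 11/64]
  4: [19/64, 5/32, 11/32, 13/64]
P^3 =
  1: [35/128, 85/512, 189/512, 49/256]
  2: [129/512, 11/64, 25/64, 95/512]
  3: [159/512, 77/512, 173/512, 103/512]
  4: [143/512, 83/512, 187/512, 99/512]
P^4 =
  1: [1177/4096, 163/1024, 367/1024, 799/4096]
  2: [1207/4096, 641/4096, 1441/4096, 807/4096]
  3: [567/2048, 671/4096, 1503/4096, 197/1024]
  4: [293/1024, 655/4096, 1471/4096, 399/2048]
P^5 =
  1: [9299/32768, 5273/32768, 11833/32768, 6363/32768]
  2: [4613/16384, 5303/32768, 11895/32768, 793/4096]
  3: [9393/32768, 2615/16384, 5879/16384, 6387/32768]
  4: [9307/32768, 1317/8192, 2957/8192, 6365/32768]

(P^5)[2 -> 2] = 5303/32768

Answer: 5303/32768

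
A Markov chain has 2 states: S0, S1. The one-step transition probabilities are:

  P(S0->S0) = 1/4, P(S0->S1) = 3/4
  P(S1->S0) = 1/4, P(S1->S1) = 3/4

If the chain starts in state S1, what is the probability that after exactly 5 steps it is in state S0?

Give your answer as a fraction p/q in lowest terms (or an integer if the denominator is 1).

Answer: 1/4

Derivation:
Computing P^5 by repeated multiplication:
P^1 =
  S0: [1/4, 3/4]
  S1: [1/4, 3/4]
P^2 =
  S0: [1/4, 3/4]
  S1: [1/4, 3/4]
P^3 =
  S0: [1/4, 3/4]
  S1: [1/4, 3/4]
P^4 =
  S0: [1/4, 3/4]
  S1: [1/4, 3/4]
P^5 =
  S0: [1/4, 3/4]
  S1: [1/4, 3/4]

(P^5)[S1 -> S0] = 1/4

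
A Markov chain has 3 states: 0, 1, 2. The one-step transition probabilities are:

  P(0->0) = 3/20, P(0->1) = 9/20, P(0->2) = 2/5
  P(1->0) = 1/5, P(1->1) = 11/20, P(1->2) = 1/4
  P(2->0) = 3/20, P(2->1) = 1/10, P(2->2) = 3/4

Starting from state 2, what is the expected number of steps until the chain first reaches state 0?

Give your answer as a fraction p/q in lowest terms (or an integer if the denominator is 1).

Let h_i = expected steps to first reach 0 from state i.
Boundary: h_0 = 0.
First-step equations for the other states:
  h_1 = 1 + 1/5*h_0 + 11/20*h_1 + 1/4*h_2
  h_2 = 1 + 3/20*h_0 + 1/10*h_1 + 3/4*h_2

Substituting h_0 = 0 and rearranging gives the linear system (I - Q) h = 1:
  [9/20, -1/4] . (h_1, h_2) = 1
  [-1/10, 1/4] . (h_1, h_2) = 1

Solving yields:
  h_1 = 40/7
  h_2 = 44/7

Starting state is 2, so the expected hitting time is h_2 = 44/7.

Answer: 44/7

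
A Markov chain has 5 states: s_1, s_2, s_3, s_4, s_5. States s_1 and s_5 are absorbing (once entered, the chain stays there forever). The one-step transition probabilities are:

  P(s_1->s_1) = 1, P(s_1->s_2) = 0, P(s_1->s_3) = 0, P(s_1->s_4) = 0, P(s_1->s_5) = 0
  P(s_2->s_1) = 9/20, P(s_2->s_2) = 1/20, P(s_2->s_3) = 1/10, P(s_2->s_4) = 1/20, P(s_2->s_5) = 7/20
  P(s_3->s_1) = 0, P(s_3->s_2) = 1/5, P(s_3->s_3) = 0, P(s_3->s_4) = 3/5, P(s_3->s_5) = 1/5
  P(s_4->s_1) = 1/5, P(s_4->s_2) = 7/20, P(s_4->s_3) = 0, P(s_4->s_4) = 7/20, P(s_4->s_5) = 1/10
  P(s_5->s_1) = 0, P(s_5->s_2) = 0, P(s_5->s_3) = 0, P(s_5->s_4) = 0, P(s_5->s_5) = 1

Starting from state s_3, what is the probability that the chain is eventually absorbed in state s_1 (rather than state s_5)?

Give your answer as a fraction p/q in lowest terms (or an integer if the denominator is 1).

Answer: 269/566

Derivation:
Let a_i = P(absorbed in s_1 | start in state i).
Boundary conditions: a_s_1 = 1, a_s_5 = 0.
For each transient state i, a_i = sum_j P(i->j) * a_j:
  a_s_2 = 9/20*a_s_1 + 1/20*a_s_2 + 1/10*a_s_3 + 1/20*a_s_4 + 7/20*a_s_5
  a_s_3 = 0*a_s_1 + 1/5*a_s_2 + 0*a_s_3 + 3/5*a_s_4 + 1/5*a_s_5
  a_s_4 = 1/5*a_s_1 + 7/20*a_s_2 + 0*a_s_3 + 7/20*a_s_4 + 1/10*a_s_5

Substituting a_s_1 = 1 and a_s_5 = 0, rearrange to (I - Q) a = r where r[i] = P(i -> s_1):
  [19/20, -1/10, -1/20] . (a_s_2, a_s_3, a_s_4) = 9/20
  [-1/5, 1, -3/5] . (a_s_2, a_s_3, a_s_4) = 0
  [-7/20, 0, 13/20] . (a_s_2, a_s_3, a_s_4) = 1/5

Solving yields:
  a_s_2 = 629/1132
  a_s_3 = 269/566
  a_s_4 = 687/1132

Starting state is s_3, so the absorption probability is a_s_3 = 269/566.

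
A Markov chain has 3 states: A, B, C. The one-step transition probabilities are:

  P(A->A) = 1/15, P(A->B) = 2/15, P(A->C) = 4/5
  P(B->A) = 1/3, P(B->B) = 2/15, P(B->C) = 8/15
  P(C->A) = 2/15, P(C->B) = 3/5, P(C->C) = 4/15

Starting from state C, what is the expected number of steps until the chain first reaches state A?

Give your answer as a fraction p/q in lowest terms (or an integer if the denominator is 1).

Answer: 330/71

Derivation:
Let h_i = expected steps to first reach A from state i.
Boundary: h_A = 0.
First-step equations for the other states:
  h_B = 1 + 1/3*h_A + 2/15*h_B + 8/15*h_C
  h_C = 1 + 2/15*h_A + 3/5*h_B + 4/15*h_C

Substituting h_A = 0 and rearranging gives the linear system (I - Q) h = 1:
  [13/15, -8/15] . (h_B, h_C) = 1
  [-3/5, 11/15] . (h_B, h_C) = 1

Solving yields:
  h_B = 285/71
  h_C = 330/71

Starting state is C, so the expected hitting time is h_C = 330/71.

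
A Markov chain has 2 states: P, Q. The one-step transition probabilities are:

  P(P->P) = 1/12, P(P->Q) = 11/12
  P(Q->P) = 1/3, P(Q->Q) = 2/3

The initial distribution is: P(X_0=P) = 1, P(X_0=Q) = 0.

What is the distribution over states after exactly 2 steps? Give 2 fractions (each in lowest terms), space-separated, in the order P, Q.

Answer: 5/16 11/16

Derivation:
Propagating the distribution step by step (d_{t+1} = d_t * P):
d_0 = (P=1, Q=0)
  d_1[P] = 1*1/12 + 0*1/3 = 1/12
  d_1[Q] = 1*11/12 + 0*2/3 = 11/12
d_1 = (P=1/12, Q=11/12)
  d_2[P] = 1/12*1/12 + 11/12*1/3 = 5/16
  d_2[Q] = 1/12*11/12 + 11/12*2/3 = 11/16
d_2 = (P=5/16, Q=11/16)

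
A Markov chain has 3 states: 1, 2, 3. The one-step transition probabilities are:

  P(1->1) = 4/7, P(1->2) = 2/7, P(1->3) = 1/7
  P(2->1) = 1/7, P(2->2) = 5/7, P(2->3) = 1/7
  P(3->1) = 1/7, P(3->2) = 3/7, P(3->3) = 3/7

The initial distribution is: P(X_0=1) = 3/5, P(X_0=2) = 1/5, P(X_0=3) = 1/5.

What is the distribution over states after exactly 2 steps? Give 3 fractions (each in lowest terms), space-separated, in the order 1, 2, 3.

Answer: 11/35 17/35 1/5

Derivation:
Propagating the distribution step by step (d_{t+1} = d_t * P):
d_0 = (1=3/5, 2=1/5, 3=1/5)
  d_1[1] = 3/5*4/7 + 1/5*1/7 + 1/5*1/7 = 2/5
  d_1[2] = 3/5*2/7 + 1/5*5/7 + 1/5*3/7 = 2/5
  d_1[3] = 3/5*1/7 + 1/5*1/7 + 1/5*3/7 = 1/5
d_1 = (1=2/5, 2=2/5, 3=1/5)
  d_2[1] = 2/5*4/7 + 2/5*1/7 + 1/5*1/7 = 11/35
  d_2[2] = 2/5*2/7 + 2/5*5/7 + 1/5*3/7 = 17/35
  d_2[3] = 2/5*1/7 + 2/5*1/7 + 1/5*3/7 = 1/5
d_2 = (1=11/35, 2=17/35, 3=1/5)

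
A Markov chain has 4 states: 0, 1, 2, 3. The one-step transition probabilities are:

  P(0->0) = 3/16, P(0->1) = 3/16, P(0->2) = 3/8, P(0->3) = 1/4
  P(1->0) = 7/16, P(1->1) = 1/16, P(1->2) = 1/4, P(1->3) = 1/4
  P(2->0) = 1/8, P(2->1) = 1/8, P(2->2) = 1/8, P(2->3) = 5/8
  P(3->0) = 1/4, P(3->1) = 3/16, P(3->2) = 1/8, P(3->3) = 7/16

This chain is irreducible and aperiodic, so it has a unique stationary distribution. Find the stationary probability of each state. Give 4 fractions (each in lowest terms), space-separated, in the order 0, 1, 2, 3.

The stationary distribution satisfies pi = pi * P, i.e.:
  pi_0 = 3/16*pi_0 + 7/16*pi_1 + 1/8*pi_2 + 1/4*pi_3
  pi_1 = 3/16*pi_0 + 1/16*pi_1 + 1/8*pi_2 + 3/16*pi_3
  pi_2 = 3/8*pi_0 + 1/4*pi_1 + 1/8*pi_2 + 1/8*pi_3
  pi_3 = 1/4*pi_0 + 1/4*pi_1 + 5/8*pi_2 + 7/16*pi_3
with normalization: pi_0 + pi_1 + pi_2 + pi_3 = 1.

Using the first 3 balance equations plus normalization, the linear system A*pi = b is:
  [-13/16, 7/16, 1/8, 1/4] . pi = 0
  [3/16, -15/16, 1/8, 3/16] . pi = 0
  [3/8, 1/4, -7/8, 1/8] . pi = 0
  [1, 1, 1, 1] . pi = 1

Solving yields:
  pi_0 = 607/2543
  pi_1 = 395/2543
  pi_2 = 519/2543
  pi_3 = 1022/2543

Verification (pi * P):
  607/2543*3/16 + 395/2543*7/16 + 519/2543*1/8 + 1022/2543*1/4 = 607/2543 = pi_0  (ok)
  607/2543*3/16 + 395/2543*1/16 + 519/2543*1/8 + 1022/2543*3/16 = 395/2543 = pi_1  (ok)
  607/2543*3/8 + 395/2543*1/4 + 519/2543*1/8 + 1022/2543*1/8 = 519/2543 = pi_2  (ok)
  607/2543*1/4 + 395/2543*1/4 + 519/2543*5/8 + 1022/2543*7/16 = 1022/2543 = pi_3  (ok)

Answer: 607/2543 395/2543 519/2543 1022/2543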